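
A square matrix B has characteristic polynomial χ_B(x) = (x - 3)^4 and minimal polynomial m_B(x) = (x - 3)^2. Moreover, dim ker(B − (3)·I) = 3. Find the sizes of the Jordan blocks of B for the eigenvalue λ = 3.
Block sizes for λ = 3: [2, 1, 1]

Step 1 — from the characteristic polynomial, algebraic multiplicity of λ = 3 is 4. From dim ker(B − (3)·I) = 3, there are exactly 3 Jordan blocks for λ = 3.
Step 2 — from the minimal polynomial, the factor (x − 3)^2 tells us the largest block for λ = 3 has size 2.
Step 3 — with total size 4, 3 blocks, and largest block 2, the block sizes (in nonincreasing order) are [2, 1, 1].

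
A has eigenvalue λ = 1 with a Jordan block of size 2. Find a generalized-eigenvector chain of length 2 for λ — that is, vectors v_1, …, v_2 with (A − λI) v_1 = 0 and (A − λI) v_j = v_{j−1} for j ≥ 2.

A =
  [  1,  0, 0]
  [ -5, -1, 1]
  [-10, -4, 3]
A Jordan chain for λ = 1 of length 2:
v_1 = (0, -5, -10)ᵀ
v_2 = (1, 0, 0)ᵀ

Let N = A − (1)·I. We want v_2 with N^2 v_2 = 0 but N^1 v_2 ≠ 0; then v_{j-1} := N · v_j for j = 2, …, 2.

Pick v_2 = (1, 0, 0)ᵀ.
Then v_1 = N · v_2 = (0, -5, -10)ᵀ.

Sanity check: (A − (1)·I) v_1 = (0, 0, 0)ᵀ = 0. ✓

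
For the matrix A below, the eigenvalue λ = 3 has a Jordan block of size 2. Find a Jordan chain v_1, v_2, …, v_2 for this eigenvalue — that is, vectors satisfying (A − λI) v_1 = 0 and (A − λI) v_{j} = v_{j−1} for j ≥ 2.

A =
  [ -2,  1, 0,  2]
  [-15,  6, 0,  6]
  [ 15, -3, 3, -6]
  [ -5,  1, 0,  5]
A Jordan chain for λ = 3 of length 2:
v_1 = (-5, -15, 15, -5)ᵀ
v_2 = (1, 0, 0, 0)ᵀ

Let N = A − (3)·I. We want v_2 with N^2 v_2 = 0 but N^1 v_2 ≠ 0; then v_{j-1} := N · v_j for j = 2, …, 2.

Pick v_2 = (1, 0, 0, 0)ᵀ.
Then v_1 = N · v_2 = (-5, -15, 15, -5)ᵀ.

Sanity check: (A − (3)·I) v_1 = (0, 0, 0, 0)ᵀ = 0. ✓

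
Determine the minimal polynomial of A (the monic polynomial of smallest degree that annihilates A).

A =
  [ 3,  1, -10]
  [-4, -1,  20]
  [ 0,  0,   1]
x^2 - 2*x + 1

The characteristic polynomial is χ_A(x) = (x - 1)^3, so the eigenvalues are known. The minimal polynomial is
  m_A(x) = Π_λ (x − λ)^{k_λ}
where k_λ is the size of the *largest* Jordan block for λ (equivalently, the smallest k with (A − λI)^k v = 0 for every generalised eigenvector v of λ).

  λ = 1: largest Jordan block has size 2, contributing (x − 1)^2

So m_A(x) = (x - 1)^2 = x^2 - 2*x + 1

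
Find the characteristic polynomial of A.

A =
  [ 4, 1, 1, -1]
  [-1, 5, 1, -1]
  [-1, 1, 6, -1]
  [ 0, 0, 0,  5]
x^4 - 20*x^3 + 150*x^2 - 500*x + 625

Expanding det(x·I − A) (e.g. by cofactor expansion or by noting that A is similar to its Jordan form J, which has the same characteristic polynomial as A) gives
  χ_A(x) = x^4 - 20*x^3 + 150*x^2 - 500*x + 625
which factors as (x - 5)^4. The eigenvalues (with algebraic multiplicities) are λ = 5 with multiplicity 4.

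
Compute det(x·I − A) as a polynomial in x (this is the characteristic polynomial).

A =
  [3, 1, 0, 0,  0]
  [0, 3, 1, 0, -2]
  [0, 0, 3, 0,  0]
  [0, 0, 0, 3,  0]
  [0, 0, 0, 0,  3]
x^5 - 15*x^4 + 90*x^3 - 270*x^2 + 405*x - 243

Expanding det(x·I − A) (e.g. by cofactor expansion or by noting that A is similar to its Jordan form J, which has the same characteristic polynomial as A) gives
  χ_A(x) = x^5 - 15*x^4 + 90*x^3 - 270*x^2 + 405*x - 243
which factors as (x - 3)^5. The eigenvalues (with algebraic multiplicities) are λ = 3 with multiplicity 5.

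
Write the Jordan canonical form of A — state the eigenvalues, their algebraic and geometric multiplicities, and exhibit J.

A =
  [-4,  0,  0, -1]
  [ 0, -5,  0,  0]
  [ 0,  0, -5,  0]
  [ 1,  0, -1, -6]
J_3(-5) ⊕ J_1(-5)

The characteristic polynomial is
  det(x·I − A) = x^4 + 20*x^3 + 150*x^2 + 500*x + 625 = (x + 5)^4

Eigenvalues and multiplicities (the geometric multiplicity of λ is n − rank(A − λI), which equals the number of Jordan blocks for λ):
  λ = -5: algebraic multiplicity = 4, geometric multiplicity = 2

Determining the block sizes for each eigenvalue:
  λ = -5: with am = 4 and gm = 2, the partition is not yet determined (e.g. several partitions of 4 into 2 parts exist). Let N = A − (-5)·I. Computing rank(N^1) = 2, rank(N^2) = 1, rank(N^3) = 0; the number of blocks of size ≥ j is rank(N^{j−1}) − rank(N^j), giving [2, 1, 1]. So we have 1 block(s) of size 3, 1 block(s) of size 1 → block sizes [3, 1]

Assembling the blocks gives a Jordan form
J =
  [-5,  1,  0,  0]
  [ 0, -5,  1,  0]
  [ 0,  0, -5,  0]
  [ 0,  0,  0, -5]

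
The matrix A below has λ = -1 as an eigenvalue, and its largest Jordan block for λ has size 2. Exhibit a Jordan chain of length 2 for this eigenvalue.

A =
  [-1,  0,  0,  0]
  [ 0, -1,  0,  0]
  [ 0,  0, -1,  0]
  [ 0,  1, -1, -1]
A Jordan chain for λ = -1 of length 2:
v_1 = (0, 0, 0, 1)ᵀ
v_2 = (0, 1, 0, 0)ᵀ

Let N = A − (-1)·I. We want v_2 with N^2 v_2 = 0 but N^1 v_2 ≠ 0; then v_{j-1} := N · v_j for j = 2, …, 2.

Pick v_2 = (0, 1, 0, 0)ᵀ.
Then v_1 = N · v_2 = (0, 0, 0, 1)ᵀ.

Sanity check: (A − (-1)·I) v_1 = (0, 0, 0, 0)ᵀ = 0. ✓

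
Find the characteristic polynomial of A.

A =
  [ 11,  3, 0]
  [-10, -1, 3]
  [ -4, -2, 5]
x^3 - 15*x^2 + 75*x - 125

Expanding det(x·I − A) (e.g. by cofactor expansion or by noting that A is similar to its Jordan form J, which has the same characteristic polynomial as A) gives
  χ_A(x) = x^3 - 15*x^2 + 75*x - 125
which factors as (x - 5)^3. The eigenvalues (with algebraic multiplicities) are λ = 5 with multiplicity 3.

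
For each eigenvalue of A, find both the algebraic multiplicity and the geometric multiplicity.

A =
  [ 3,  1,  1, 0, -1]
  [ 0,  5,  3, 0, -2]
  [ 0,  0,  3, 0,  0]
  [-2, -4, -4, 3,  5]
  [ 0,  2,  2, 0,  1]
λ = 3: alg = 5, geom = 2

Step 1 — factor the characteristic polynomial to read off the algebraic multiplicities:
  χ_A(x) = (x - 3)^5

Step 2 — compute geometric multiplicities via the rank-nullity identity g(λ) = n − rank(A − λI):
  rank(A − (3)·I) = 3, so dim ker(A − (3)·I) = n − 3 = 2

Summary:
  λ = 3: algebraic multiplicity = 5, geometric multiplicity = 2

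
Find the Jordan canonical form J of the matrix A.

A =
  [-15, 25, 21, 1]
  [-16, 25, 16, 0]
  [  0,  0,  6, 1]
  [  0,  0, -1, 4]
J_2(5) ⊕ J_2(5)

The characteristic polynomial is
  det(x·I − A) = x^4 - 20*x^3 + 150*x^2 - 500*x + 625 = (x - 5)^4

Eigenvalues and multiplicities (the geometric multiplicity of λ is n − rank(A − λI), which equals the number of Jordan blocks for λ):
  λ = 5: algebraic multiplicity = 4, geometric multiplicity = 2

Determining the block sizes for each eigenvalue:
  λ = 5: with am = 4 and gm = 2, the partition is not yet determined (e.g. several partitions of 4 into 2 parts exist). Let N = A − (5)·I. Computing rank(N^1) = 2, rank(N^2) = 0; the number of blocks of size ≥ j is rank(N^{j−1}) − rank(N^j), giving [2, 2]. So we have 2 block(s) of size 2 → block sizes [2, 2]

Assembling the blocks gives a Jordan form
J =
  [5, 1, 0, 0]
  [0, 5, 0, 0]
  [0, 0, 5, 1]
  [0, 0, 0, 5]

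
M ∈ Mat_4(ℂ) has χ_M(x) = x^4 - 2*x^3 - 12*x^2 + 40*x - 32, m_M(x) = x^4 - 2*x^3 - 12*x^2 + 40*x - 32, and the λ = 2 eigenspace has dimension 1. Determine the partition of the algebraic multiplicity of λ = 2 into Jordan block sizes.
Block sizes for λ = 2: [3]

Step 1 — from the characteristic polynomial, algebraic multiplicity of λ = 2 is 3. From dim ker(M − (2)·I) = 1, there are exactly 1 Jordan blocks for λ = 2.
Step 2 — from the minimal polynomial, the factor (x − 2)^3 tells us the largest block for λ = 2 has size 3.
Step 3 — with total size 3, 1 blocks, and largest block 3, the block sizes (in nonincreasing order) are [3].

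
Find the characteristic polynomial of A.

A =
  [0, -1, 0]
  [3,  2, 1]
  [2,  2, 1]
x^3 - 3*x^2 + 3*x - 1

Expanding det(x·I − A) (e.g. by cofactor expansion or by noting that A is similar to its Jordan form J, which has the same characteristic polynomial as A) gives
  χ_A(x) = x^3 - 3*x^2 + 3*x - 1
which factors as (x - 1)^3. The eigenvalues (with algebraic multiplicities) are λ = 1 with multiplicity 3.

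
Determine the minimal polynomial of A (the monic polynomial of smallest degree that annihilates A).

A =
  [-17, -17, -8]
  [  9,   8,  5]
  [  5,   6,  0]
x^3 + 9*x^2 + 27*x + 27

The characteristic polynomial is χ_A(x) = (x + 3)^3, so the eigenvalues are known. The minimal polynomial is
  m_A(x) = Π_λ (x − λ)^{k_λ}
where k_λ is the size of the *largest* Jordan block for λ (equivalently, the smallest k with (A − λI)^k v = 0 for every generalised eigenvector v of λ).

  λ = -3: largest Jordan block has size 3, contributing (x + 3)^3

So m_A(x) = (x + 3)^3 = x^3 + 9*x^2 + 27*x + 27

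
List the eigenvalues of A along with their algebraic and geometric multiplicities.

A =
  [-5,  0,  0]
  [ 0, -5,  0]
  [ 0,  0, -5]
λ = -5: alg = 3, geom = 3

Step 1 — factor the characteristic polynomial to read off the algebraic multiplicities:
  χ_A(x) = (x + 5)^3

Step 2 — compute geometric multiplicities via the rank-nullity identity g(λ) = n − rank(A − λI):
  rank(A − (-5)·I) = 0, so dim ker(A − (-5)·I) = n − 0 = 3

Summary:
  λ = -5: algebraic multiplicity = 3, geometric multiplicity = 3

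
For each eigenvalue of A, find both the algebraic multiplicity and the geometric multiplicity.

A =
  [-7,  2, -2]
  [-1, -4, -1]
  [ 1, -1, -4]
λ = -5: alg = 3, geom = 2

Step 1 — factor the characteristic polynomial to read off the algebraic multiplicities:
  χ_A(x) = (x + 5)^3

Step 2 — compute geometric multiplicities via the rank-nullity identity g(λ) = n − rank(A − λI):
  rank(A − (-5)·I) = 1, so dim ker(A − (-5)·I) = n − 1 = 2

Summary:
  λ = -5: algebraic multiplicity = 3, geometric multiplicity = 2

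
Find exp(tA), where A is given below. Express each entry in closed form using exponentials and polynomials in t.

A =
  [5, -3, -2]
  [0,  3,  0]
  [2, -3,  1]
e^{tA} =
  [2*t*exp(3*t) + exp(3*t), -3*t*exp(3*t), -2*t*exp(3*t)]
  [0, exp(3*t), 0]
  [2*t*exp(3*t), -3*t*exp(3*t), -2*t*exp(3*t) + exp(3*t)]

Strategy: write A = P · J · P⁻¹ where J is a Jordan canonical form, so e^{tA} = P · e^{tJ} · P⁻¹, and e^{tJ} can be computed block-by-block.

A has Jordan form
J =
  [3, 1, 0]
  [0, 3, 0]
  [0, 0, 3]
(up to reordering of blocks).

Per-block formulas:
  For a 2×2 Jordan block J_2(3): exp(t · J_2(3)) = e^(3t)·(I + t·N), where N is the 2×2 nilpotent shift.
  For a 1×1 block at λ = 3: exp(t · [3]) = [e^(3t)].

After assembling e^{tJ} and conjugating by P, we get:

e^{tA} =
  [2*t*exp(3*t) + exp(3*t), -3*t*exp(3*t), -2*t*exp(3*t)]
  [0, exp(3*t), 0]
  [2*t*exp(3*t), -3*t*exp(3*t), -2*t*exp(3*t) + exp(3*t)]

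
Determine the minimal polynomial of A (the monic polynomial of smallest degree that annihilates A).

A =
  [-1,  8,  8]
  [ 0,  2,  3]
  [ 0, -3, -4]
x^2 + 2*x + 1

The characteristic polynomial is χ_A(x) = (x + 1)^3, so the eigenvalues are known. The minimal polynomial is
  m_A(x) = Π_λ (x − λ)^{k_λ}
where k_λ is the size of the *largest* Jordan block for λ (equivalently, the smallest k with (A − λI)^k v = 0 for every generalised eigenvector v of λ).

  λ = -1: largest Jordan block has size 2, contributing (x + 1)^2

So m_A(x) = (x + 1)^2 = x^2 + 2*x + 1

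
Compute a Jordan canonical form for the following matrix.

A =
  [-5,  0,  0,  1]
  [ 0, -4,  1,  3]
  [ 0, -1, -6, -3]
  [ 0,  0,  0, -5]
J_2(-5) ⊕ J_2(-5)

The characteristic polynomial is
  det(x·I − A) = x^4 + 20*x^3 + 150*x^2 + 500*x + 625 = (x + 5)^4

Eigenvalues and multiplicities (the geometric multiplicity of λ is n − rank(A − λI), which equals the number of Jordan blocks for λ):
  λ = -5: algebraic multiplicity = 4, geometric multiplicity = 2

Determining the block sizes for each eigenvalue:
  λ = -5: with am = 4 and gm = 2, the partition is not yet determined (e.g. several partitions of 4 into 2 parts exist). Let N = A − (-5)·I. Computing rank(N^1) = 2, rank(N^2) = 0; the number of blocks of size ≥ j is rank(N^{j−1}) − rank(N^j), giving [2, 2]. So we have 2 block(s) of size 2 → block sizes [2, 2]

Assembling the blocks gives a Jordan form
J =
  [-5,  1,  0,  0]
  [ 0, -5,  0,  0]
  [ 0,  0, -5,  1]
  [ 0,  0,  0, -5]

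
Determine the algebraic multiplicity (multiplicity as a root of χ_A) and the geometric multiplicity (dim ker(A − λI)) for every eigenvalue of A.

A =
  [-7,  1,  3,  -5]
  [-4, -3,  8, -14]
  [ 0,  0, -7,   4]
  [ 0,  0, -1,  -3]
λ = -5: alg = 4, geom = 2

Step 1 — factor the characteristic polynomial to read off the algebraic multiplicities:
  χ_A(x) = (x + 5)^4

Step 2 — compute geometric multiplicities via the rank-nullity identity g(λ) = n − rank(A − λI):
  rank(A − (-5)·I) = 2, so dim ker(A − (-5)·I) = n − 2 = 2

Summary:
  λ = -5: algebraic multiplicity = 4, geometric multiplicity = 2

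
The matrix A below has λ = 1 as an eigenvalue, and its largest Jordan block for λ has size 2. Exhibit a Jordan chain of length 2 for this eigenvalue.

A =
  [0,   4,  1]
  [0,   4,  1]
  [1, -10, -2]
A Jordan chain for λ = 1 of length 2:
v_1 = (3, 3, -9)ᵀ
v_2 = (1, 1, 0)ᵀ

Let N = A − (1)·I. We want v_2 with N^2 v_2 = 0 but N^1 v_2 ≠ 0; then v_{j-1} := N · v_j for j = 2, …, 2.

Pick v_2 = (1, 1, 0)ᵀ.
Then v_1 = N · v_2 = (3, 3, -9)ᵀ.

Sanity check: (A − (1)·I) v_1 = (0, 0, 0)ᵀ = 0. ✓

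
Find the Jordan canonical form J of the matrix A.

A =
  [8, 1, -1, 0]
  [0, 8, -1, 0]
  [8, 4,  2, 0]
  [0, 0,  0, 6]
J_3(6) ⊕ J_1(6)

The characteristic polynomial is
  det(x·I − A) = x^4 - 24*x^3 + 216*x^2 - 864*x + 1296 = (x - 6)^4

Eigenvalues and multiplicities (the geometric multiplicity of λ is n − rank(A − λI), which equals the number of Jordan blocks for λ):
  λ = 6: algebraic multiplicity = 4, geometric multiplicity = 2

Determining the block sizes for each eigenvalue:
  λ = 6: with am = 4 and gm = 2, the partition is not yet determined (e.g. several partitions of 4 into 2 parts exist). Let N = A − (6)·I. Computing rank(N^1) = 2, rank(N^2) = 1, rank(N^3) = 0; the number of blocks of size ≥ j is rank(N^{j−1}) − rank(N^j), giving [2, 1, 1]. So we have 1 block(s) of size 3, 1 block(s) of size 1 → block sizes [3, 1]

Assembling the blocks gives a Jordan form
J =
  [6, 1, 0, 0]
  [0, 6, 1, 0]
  [0, 0, 6, 0]
  [0, 0, 0, 6]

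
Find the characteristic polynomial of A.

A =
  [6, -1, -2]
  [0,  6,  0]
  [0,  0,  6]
x^3 - 18*x^2 + 108*x - 216

Expanding det(x·I − A) (e.g. by cofactor expansion or by noting that A is similar to its Jordan form J, which has the same characteristic polynomial as A) gives
  χ_A(x) = x^3 - 18*x^2 + 108*x - 216
which factors as (x - 6)^3. The eigenvalues (with algebraic multiplicities) are λ = 6 with multiplicity 3.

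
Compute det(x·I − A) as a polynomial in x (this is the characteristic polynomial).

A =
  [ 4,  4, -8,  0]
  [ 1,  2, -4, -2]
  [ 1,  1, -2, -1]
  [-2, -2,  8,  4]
x^4 - 8*x^3 + 24*x^2 - 32*x + 16

Expanding det(x·I − A) (e.g. by cofactor expansion or by noting that A is similar to its Jordan form J, which has the same characteristic polynomial as A) gives
  χ_A(x) = x^4 - 8*x^3 + 24*x^2 - 32*x + 16
which factors as (x - 2)^4. The eigenvalues (with algebraic multiplicities) are λ = 2 with multiplicity 4.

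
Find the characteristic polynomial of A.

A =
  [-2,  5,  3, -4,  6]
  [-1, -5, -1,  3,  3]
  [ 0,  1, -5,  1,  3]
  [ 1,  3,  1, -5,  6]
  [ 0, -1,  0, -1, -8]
x^5 + 25*x^4 + 250*x^3 + 1250*x^2 + 3125*x + 3125

Expanding det(x·I − A) (e.g. by cofactor expansion or by noting that A is similar to its Jordan form J, which has the same characteristic polynomial as A) gives
  χ_A(x) = x^5 + 25*x^4 + 250*x^3 + 1250*x^2 + 3125*x + 3125
which factors as (x + 5)^5. The eigenvalues (with algebraic multiplicities) are λ = -5 with multiplicity 5.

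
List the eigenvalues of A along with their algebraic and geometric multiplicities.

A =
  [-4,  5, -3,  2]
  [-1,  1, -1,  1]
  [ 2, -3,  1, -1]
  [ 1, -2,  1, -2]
λ = -1: alg = 4, geom = 2

Step 1 — factor the characteristic polynomial to read off the algebraic multiplicities:
  χ_A(x) = (x + 1)^4

Step 2 — compute geometric multiplicities via the rank-nullity identity g(λ) = n − rank(A − λI):
  rank(A − (-1)·I) = 2, so dim ker(A − (-1)·I) = n − 2 = 2

Summary:
  λ = -1: algebraic multiplicity = 4, geometric multiplicity = 2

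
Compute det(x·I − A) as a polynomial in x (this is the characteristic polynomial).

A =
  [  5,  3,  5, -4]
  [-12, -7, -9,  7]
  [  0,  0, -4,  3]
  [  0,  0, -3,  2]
x^4 + 4*x^3 + 6*x^2 + 4*x + 1

Expanding det(x·I − A) (e.g. by cofactor expansion or by noting that A is similar to its Jordan form J, which has the same characteristic polynomial as A) gives
  χ_A(x) = x^4 + 4*x^3 + 6*x^2 + 4*x + 1
which factors as (x + 1)^4. The eigenvalues (with algebraic multiplicities) are λ = -1 with multiplicity 4.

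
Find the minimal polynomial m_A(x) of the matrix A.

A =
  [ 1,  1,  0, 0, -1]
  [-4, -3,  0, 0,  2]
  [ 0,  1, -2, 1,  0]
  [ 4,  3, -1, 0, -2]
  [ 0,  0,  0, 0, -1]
x^2 + 2*x + 1

The characteristic polynomial is χ_A(x) = (x + 1)^5, so the eigenvalues are known. The minimal polynomial is
  m_A(x) = Π_λ (x − λ)^{k_λ}
where k_λ is the size of the *largest* Jordan block for λ (equivalently, the smallest k with (A − λI)^k v = 0 for every generalised eigenvector v of λ).

  λ = -1: largest Jordan block has size 2, contributing (x + 1)^2

So m_A(x) = (x + 1)^2 = x^2 + 2*x + 1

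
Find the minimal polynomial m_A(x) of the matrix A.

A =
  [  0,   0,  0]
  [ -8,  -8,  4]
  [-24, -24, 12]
x^2 - 4*x

The characteristic polynomial is χ_A(x) = x^2*(x - 4), so the eigenvalues are known. The minimal polynomial is
  m_A(x) = Π_λ (x − λ)^{k_λ}
where k_λ is the size of the *largest* Jordan block for λ (equivalently, the smallest k with (A − λI)^k v = 0 for every generalised eigenvector v of λ).

  λ = 0: largest Jordan block has size 1, contributing (x − 0)
  λ = 4: largest Jordan block has size 1, contributing (x − 4)

So m_A(x) = x*(x - 4) = x^2 - 4*x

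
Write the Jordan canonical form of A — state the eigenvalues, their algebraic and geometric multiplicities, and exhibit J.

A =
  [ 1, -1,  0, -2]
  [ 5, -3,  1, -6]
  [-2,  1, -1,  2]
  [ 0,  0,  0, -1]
J_3(-1) ⊕ J_1(-1)

The characteristic polynomial is
  det(x·I − A) = x^4 + 4*x^3 + 6*x^2 + 4*x + 1 = (x + 1)^4

Eigenvalues and multiplicities (the geometric multiplicity of λ is n − rank(A − λI), which equals the number of Jordan blocks for λ):
  λ = -1: algebraic multiplicity = 4, geometric multiplicity = 2

Determining the block sizes for each eigenvalue:
  λ = -1: with am = 4 and gm = 2, the partition is not yet determined (e.g. several partitions of 4 into 2 parts exist). Let N = A − (-1)·I. Computing rank(N^1) = 2, rank(N^2) = 1, rank(N^3) = 0; the number of blocks of size ≥ j is rank(N^{j−1}) − rank(N^j), giving [2, 1, 1]. So we have 1 block(s) of size 3, 1 block(s) of size 1 → block sizes [3, 1]

Assembling the blocks gives a Jordan form
J =
  [-1,  1,  0,  0]
  [ 0, -1,  1,  0]
  [ 0,  0, -1,  0]
  [ 0,  0,  0, -1]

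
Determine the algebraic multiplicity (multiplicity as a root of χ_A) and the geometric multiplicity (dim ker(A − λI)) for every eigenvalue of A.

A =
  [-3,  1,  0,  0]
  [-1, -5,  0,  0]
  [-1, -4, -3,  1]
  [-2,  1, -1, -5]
λ = -4: alg = 4, geom = 2

Step 1 — factor the characteristic polynomial to read off the algebraic multiplicities:
  χ_A(x) = (x + 4)^4

Step 2 — compute geometric multiplicities via the rank-nullity identity g(λ) = n − rank(A − λI):
  rank(A − (-4)·I) = 2, so dim ker(A − (-4)·I) = n − 2 = 2

Summary:
  λ = -4: algebraic multiplicity = 4, geometric multiplicity = 2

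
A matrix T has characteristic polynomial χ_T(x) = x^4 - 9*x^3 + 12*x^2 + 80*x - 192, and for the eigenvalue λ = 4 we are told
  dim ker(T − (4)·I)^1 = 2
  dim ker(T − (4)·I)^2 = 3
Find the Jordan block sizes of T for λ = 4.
Block sizes for λ = 4: [2, 1]

From the dimensions of kernels of powers, the number of Jordan blocks of size at least j is d_j − d_{j−1} where d_j = dim ker(N^j) (with d_0 = 0). Computing the differences gives [2, 1].
The number of blocks of size exactly k is (#blocks of size ≥ k) − (#blocks of size ≥ k + 1), so the partition is: 1 block(s) of size 1, 1 block(s) of size 2.
In nonincreasing order the block sizes are [2, 1].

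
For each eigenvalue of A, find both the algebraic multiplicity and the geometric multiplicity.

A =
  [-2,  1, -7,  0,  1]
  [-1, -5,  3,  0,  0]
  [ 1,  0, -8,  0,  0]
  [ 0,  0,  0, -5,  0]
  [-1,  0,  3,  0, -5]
λ = -5: alg = 5, geom = 3

Step 1 — factor the characteristic polynomial to read off the algebraic multiplicities:
  χ_A(x) = (x + 5)^5

Step 2 — compute geometric multiplicities via the rank-nullity identity g(λ) = n − rank(A − λI):
  rank(A − (-5)·I) = 2, so dim ker(A − (-5)·I) = n − 2 = 3

Summary:
  λ = -5: algebraic multiplicity = 5, geometric multiplicity = 3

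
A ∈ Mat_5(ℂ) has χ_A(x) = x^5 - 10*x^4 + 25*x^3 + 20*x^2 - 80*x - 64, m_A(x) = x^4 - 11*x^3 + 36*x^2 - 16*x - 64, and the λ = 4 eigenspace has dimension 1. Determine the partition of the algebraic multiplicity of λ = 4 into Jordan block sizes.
Block sizes for λ = 4: [3]

Step 1 — from the characteristic polynomial, algebraic multiplicity of λ = 4 is 3. From dim ker(A − (4)·I) = 1, there are exactly 1 Jordan blocks for λ = 4.
Step 2 — from the minimal polynomial, the factor (x − 4)^3 tells us the largest block for λ = 4 has size 3.
Step 3 — with total size 3, 1 blocks, and largest block 3, the block sizes (in nonincreasing order) are [3].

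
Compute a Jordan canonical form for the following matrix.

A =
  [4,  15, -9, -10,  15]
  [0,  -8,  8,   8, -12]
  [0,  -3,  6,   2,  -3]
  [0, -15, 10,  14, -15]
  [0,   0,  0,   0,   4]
J_3(4) ⊕ J_1(4) ⊕ J_1(4)

The characteristic polynomial is
  det(x·I − A) = x^5 - 20*x^4 + 160*x^3 - 640*x^2 + 1280*x - 1024 = (x - 4)^5

Eigenvalues and multiplicities (the geometric multiplicity of λ is n − rank(A − λI), which equals the number of Jordan blocks for λ):
  λ = 4: algebraic multiplicity = 5, geometric multiplicity = 3

Determining the block sizes for each eigenvalue:
  λ = 4: with am = 5 and gm = 3, the partition is not yet determined (e.g. several partitions of 5 into 3 parts exist). Let N = A − (4)·I. Computing rank(N^1) = 2, rank(N^2) = 1, rank(N^3) = 0; the number of blocks of size ≥ j is rank(N^{j−1}) − rank(N^j), giving [3, 1, 1]. So we have 1 block(s) of size 3, 2 block(s) of size 1 → block sizes [3, 1, 1]

Assembling the blocks gives a Jordan form
J =
  [4, 1, 0, 0, 0]
  [0, 4, 1, 0, 0]
  [0, 0, 4, 0, 0]
  [0, 0, 0, 4, 0]
  [0, 0, 0, 0, 4]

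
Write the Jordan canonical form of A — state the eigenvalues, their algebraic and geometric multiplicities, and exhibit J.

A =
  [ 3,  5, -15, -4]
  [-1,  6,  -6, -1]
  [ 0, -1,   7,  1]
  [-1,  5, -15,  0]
J_2(4) ⊕ J_2(4)

The characteristic polynomial is
  det(x·I − A) = x^4 - 16*x^3 + 96*x^2 - 256*x + 256 = (x - 4)^4

Eigenvalues and multiplicities (the geometric multiplicity of λ is n − rank(A − λI), which equals the number of Jordan blocks for λ):
  λ = 4: algebraic multiplicity = 4, geometric multiplicity = 2

Determining the block sizes for each eigenvalue:
  λ = 4: with am = 4 and gm = 2, the partition is not yet determined (e.g. several partitions of 4 into 2 parts exist). Let N = A − (4)·I. Computing rank(N^1) = 2, rank(N^2) = 0; the number of blocks of size ≥ j is rank(N^{j−1}) − rank(N^j), giving [2, 2]. So we have 2 block(s) of size 2 → block sizes [2, 2]

Assembling the blocks gives a Jordan form
J =
  [4, 1, 0, 0]
  [0, 4, 0, 0]
  [0, 0, 4, 1]
  [0, 0, 0, 4]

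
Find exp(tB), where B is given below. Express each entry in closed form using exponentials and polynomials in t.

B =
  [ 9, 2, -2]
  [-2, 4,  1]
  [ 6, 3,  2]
e^{tB} =
  [4*t*exp(5*t) + exp(5*t), 2*t*exp(5*t), -2*t*exp(5*t)]
  [-2*t*exp(5*t), -t*exp(5*t) + exp(5*t), t*exp(5*t)]
  [6*t*exp(5*t), 3*t*exp(5*t), -3*t*exp(5*t) + exp(5*t)]

Strategy: write B = P · J · P⁻¹ where J is a Jordan canonical form, so e^{tB} = P · e^{tJ} · P⁻¹, and e^{tJ} can be computed block-by-block.

B has Jordan form
J =
  [5, 1, 0]
  [0, 5, 0]
  [0, 0, 5]
(up to reordering of blocks).

Per-block formulas:
  For a 2×2 Jordan block J_2(5): exp(t · J_2(5)) = e^(5t)·(I + t·N), where N is the 2×2 nilpotent shift.
  For a 1×1 block at λ = 5: exp(t · [5]) = [e^(5t)].

After assembling e^{tJ} and conjugating by P, we get:

e^{tB} =
  [4*t*exp(5*t) + exp(5*t), 2*t*exp(5*t), -2*t*exp(5*t)]
  [-2*t*exp(5*t), -t*exp(5*t) + exp(5*t), t*exp(5*t)]
  [6*t*exp(5*t), 3*t*exp(5*t), -3*t*exp(5*t) + exp(5*t)]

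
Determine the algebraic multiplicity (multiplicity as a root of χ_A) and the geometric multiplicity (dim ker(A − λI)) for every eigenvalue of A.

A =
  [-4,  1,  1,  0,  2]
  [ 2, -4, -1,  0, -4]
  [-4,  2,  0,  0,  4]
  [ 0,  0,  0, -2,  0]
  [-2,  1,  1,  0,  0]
λ = -2: alg = 5, geom = 3

Step 1 — factor the characteristic polynomial to read off the algebraic multiplicities:
  χ_A(x) = (x + 2)^5

Step 2 — compute geometric multiplicities via the rank-nullity identity g(λ) = n − rank(A − λI):
  rank(A − (-2)·I) = 2, so dim ker(A − (-2)·I) = n − 2 = 3

Summary:
  λ = -2: algebraic multiplicity = 5, geometric multiplicity = 3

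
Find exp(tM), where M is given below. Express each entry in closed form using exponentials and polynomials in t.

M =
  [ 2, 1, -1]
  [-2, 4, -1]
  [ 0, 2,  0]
e^{tM} =
  [-t^2*exp(2*t) + exp(2*t), t*exp(2*t), t^2*exp(2*t)/2 - t*exp(2*t)]
  [-2*t^2*exp(2*t) - 2*t*exp(2*t), 2*t*exp(2*t) + exp(2*t), t^2*exp(2*t) - t*exp(2*t)]
  [-2*t^2*exp(2*t), 2*t*exp(2*t), t^2*exp(2*t) - 2*t*exp(2*t) + exp(2*t)]

Strategy: write M = P · J · P⁻¹ where J is a Jordan canonical form, so e^{tM} = P · e^{tJ} · P⁻¹, and e^{tJ} can be computed block-by-block.

M has Jordan form
J =
  [2, 1, 0]
  [0, 2, 1]
  [0, 0, 2]
(up to reordering of blocks).

Per-block formulas:
  For a 3×3 Jordan block J_3(2): exp(t · J_3(2)) = e^(2t)·(I + t·N + (t^2/2)·N^2), where N is the 3×3 nilpotent shift.

After assembling e^{tJ} and conjugating by P, we get:

e^{tM} =
  [-t^2*exp(2*t) + exp(2*t), t*exp(2*t), t^2*exp(2*t)/2 - t*exp(2*t)]
  [-2*t^2*exp(2*t) - 2*t*exp(2*t), 2*t*exp(2*t) + exp(2*t), t^2*exp(2*t) - t*exp(2*t)]
  [-2*t^2*exp(2*t), 2*t*exp(2*t), t^2*exp(2*t) - 2*t*exp(2*t) + exp(2*t)]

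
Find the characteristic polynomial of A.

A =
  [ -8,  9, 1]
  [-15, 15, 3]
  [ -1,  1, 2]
x^3 - 9*x^2 + 27*x - 27

Expanding det(x·I − A) (e.g. by cofactor expansion or by noting that A is similar to its Jordan form J, which has the same characteristic polynomial as A) gives
  χ_A(x) = x^3 - 9*x^2 + 27*x - 27
which factors as (x - 3)^3. The eigenvalues (with algebraic multiplicities) are λ = 3 with multiplicity 3.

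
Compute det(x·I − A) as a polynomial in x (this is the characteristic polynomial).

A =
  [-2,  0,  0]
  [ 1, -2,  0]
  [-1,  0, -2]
x^3 + 6*x^2 + 12*x + 8

Expanding det(x·I − A) (e.g. by cofactor expansion or by noting that A is similar to its Jordan form J, which has the same characteristic polynomial as A) gives
  χ_A(x) = x^3 + 6*x^2 + 12*x + 8
which factors as (x + 2)^3. The eigenvalues (with algebraic multiplicities) are λ = -2 with multiplicity 3.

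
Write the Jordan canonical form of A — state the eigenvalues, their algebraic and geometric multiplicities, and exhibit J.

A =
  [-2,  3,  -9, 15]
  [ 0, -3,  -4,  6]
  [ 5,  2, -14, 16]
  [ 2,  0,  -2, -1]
J_3(-5) ⊕ J_1(-5)

The characteristic polynomial is
  det(x·I − A) = x^4 + 20*x^3 + 150*x^2 + 500*x + 625 = (x + 5)^4

Eigenvalues and multiplicities (the geometric multiplicity of λ is n − rank(A − λI), which equals the number of Jordan blocks for λ):
  λ = -5: algebraic multiplicity = 4, geometric multiplicity = 2

Determining the block sizes for each eigenvalue:
  λ = -5: with am = 4 and gm = 2, the partition is not yet determined (e.g. several partitions of 4 into 2 parts exist). Let N = A − (-5)·I. Computing rank(N^1) = 2, rank(N^2) = 1, rank(N^3) = 0; the number of blocks of size ≥ j is rank(N^{j−1}) − rank(N^j), giving [2, 1, 1]. So we have 1 block(s) of size 3, 1 block(s) of size 1 → block sizes [3, 1]

Assembling the blocks gives a Jordan form
J =
  [-5,  1,  0,  0]
  [ 0, -5,  1,  0]
  [ 0,  0, -5,  0]
  [ 0,  0,  0, -5]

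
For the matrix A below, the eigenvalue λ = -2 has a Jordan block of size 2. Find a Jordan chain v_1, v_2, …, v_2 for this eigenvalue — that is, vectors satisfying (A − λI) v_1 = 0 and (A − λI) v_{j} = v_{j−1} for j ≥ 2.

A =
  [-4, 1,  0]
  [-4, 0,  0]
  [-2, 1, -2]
A Jordan chain for λ = -2 of length 2:
v_1 = (-2, -4, -2)ᵀ
v_2 = (1, 0, 0)ᵀ

Let N = A − (-2)·I. We want v_2 with N^2 v_2 = 0 but N^1 v_2 ≠ 0; then v_{j-1} := N · v_j for j = 2, …, 2.

Pick v_2 = (1, 0, 0)ᵀ.
Then v_1 = N · v_2 = (-2, -4, -2)ᵀ.

Sanity check: (A − (-2)·I) v_1 = (0, 0, 0)ᵀ = 0. ✓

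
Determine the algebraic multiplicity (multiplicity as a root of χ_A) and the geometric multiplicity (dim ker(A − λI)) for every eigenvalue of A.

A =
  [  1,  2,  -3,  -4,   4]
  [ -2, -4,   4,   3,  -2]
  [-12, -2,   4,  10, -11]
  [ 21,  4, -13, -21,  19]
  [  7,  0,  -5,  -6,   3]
λ = -4: alg = 4, geom = 2; λ = -1: alg = 1, geom = 1

Step 1 — factor the characteristic polynomial to read off the algebraic multiplicities:
  χ_A(x) = (x + 1)*(x + 4)^4

Step 2 — compute geometric multiplicities via the rank-nullity identity g(λ) = n − rank(A − λI):
  rank(A − (-4)·I) = 3, so dim ker(A − (-4)·I) = n − 3 = 2
  rank(A − (-1)·I) = 4, so dim ker(A − (-1)·I) = n − 4 = 1

Summary:
  λ = -4: algebraic multiplicity = 4, geometric multiplicity = 2
  λ = -1: algebraic multiplicity = 1, geometric multiplicity = 1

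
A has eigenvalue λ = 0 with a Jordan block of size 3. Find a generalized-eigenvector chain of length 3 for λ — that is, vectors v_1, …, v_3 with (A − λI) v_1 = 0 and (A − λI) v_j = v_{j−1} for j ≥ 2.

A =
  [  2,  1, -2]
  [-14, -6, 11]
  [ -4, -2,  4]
A Jordan chain for λ = 0 of length 3:
v_1 = (-2, 12, 4)ᵀ
v_2 = (2, -14, -4)ᵀ
v_3 = (1, 0, 0)ᵀ

Let N = A − (0)·I. We want v_3 with N^3 v_3 = 0 but N^2 v_3 ≠ 0; then v_{j-1} := N · v_j for j = 3, …, 2.

Pick v_3 = (1, 0, 0)ᵀ.
Then v_2 = N · v_3 = (2, -14, -4)ᵀ.
Then v_1 = N · v_2 = (-2, 12, 4)ᵀ.

Sanity check: (A − (0)·I) v_1 = (0, 0, 0)ᵀ = 0. ✓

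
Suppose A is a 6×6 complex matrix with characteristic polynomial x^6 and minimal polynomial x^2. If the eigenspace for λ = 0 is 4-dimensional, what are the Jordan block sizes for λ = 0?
Block sizes for λ = 0: [2, 2, 1, 1]

Step 1 — from the characteristic polynomial, algebraic multiplicity of λ = 0 is 6. From dim ker(A − (0)·I) = 4, there are exactly 4 Jordan blocks for λ = 0.
Step 2 — from the minimal polynomial, the factor (x − 0)^2 tells us the largest block for λ = 0 has size 2.
Step 3 — with total size 6, 4 blocks, and largest block 2, the block sizes (in nonincreasing order) are [2, 2, 1, 1].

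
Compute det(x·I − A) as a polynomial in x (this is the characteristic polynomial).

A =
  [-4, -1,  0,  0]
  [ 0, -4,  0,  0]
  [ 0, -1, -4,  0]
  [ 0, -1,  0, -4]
x^4 + 16*x^3 + 96*x^2 + 256*x + 256

Expanding det(x·I − A) (e.g. by cofactor expansion or by noting that A is similar to its Jordan form J, which has the same characteristic polynomial as A) gives
  χ_A(x) = x^4 + 16*x^3 + 96*x^2 + 256*x + 256
which factors as (x + 4)^4. The eigenvalues (with algebraic multiplicities) are λ = -4 with multiplicity 4.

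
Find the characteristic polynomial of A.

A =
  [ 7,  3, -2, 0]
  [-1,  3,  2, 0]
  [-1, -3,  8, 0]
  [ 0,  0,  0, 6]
x^4 - 24*x^3 + 216*x^2 - 864*x + 1296

Expanding det(x·I − A) (e.g. by cofactor expansion or by noting that A is similar to its Jordan form J, which has the same characteristic polynomial as A) gives
  χ_A(x) = x^4 - 24*x^3 + 216*x^2 - 864*x + 1296
which factors as (x - 6)^4. The eigenvalues (with algebraic multiplicities) are λ = 6 with multiplicity 4.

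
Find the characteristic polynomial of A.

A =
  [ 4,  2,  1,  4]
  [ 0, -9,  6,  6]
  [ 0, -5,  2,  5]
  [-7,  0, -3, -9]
x^4 + 12*x^3 + 54*x^2 + 108*x + 81

Expanding det(x·I − A) (e.g. by cofactor expansion or by noting that A is similar to its Jordan form J, which has the same characteristic polynomial as A) gives
  χ_A(x) = x^4 + 12*x^3 + 54*x^2 + 108*x + 81
which factors as (x + 3)^4. The eigenvalues (with algebraic multiplicities) are λ = -3 with multiplicity 4.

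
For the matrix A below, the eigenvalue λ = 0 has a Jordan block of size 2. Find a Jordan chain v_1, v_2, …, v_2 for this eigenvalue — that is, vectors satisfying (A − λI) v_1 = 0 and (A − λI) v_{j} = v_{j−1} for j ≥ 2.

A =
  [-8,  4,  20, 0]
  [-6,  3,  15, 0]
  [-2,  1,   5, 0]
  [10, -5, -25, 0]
A Jordan chain for λ = 0 of length 2:
v_1 = (-8, -6, -2, 10)ᵀ
v_2 = (1, 0, 0, 0)ᵀ

Let N = A − (0)·I. We want v_2 with N^2 v_2 = 0 but N^1 v_2 ≠ 0; then v_{j-1} := N · v_j for j = 2, …, 2.

Pick v_2 = (1, 0, 0, 0)ᵀ.
Then v_1 = N · v_2 = (-8, -6, -2, 10)ᵀ.

Sanity check: (A − (0)·I) v_1 = (0, 0, 0, 0)ᵀ = 0. ✓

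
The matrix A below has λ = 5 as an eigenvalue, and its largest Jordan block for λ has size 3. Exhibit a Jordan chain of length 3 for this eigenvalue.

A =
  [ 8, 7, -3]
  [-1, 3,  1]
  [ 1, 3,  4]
A Jordan chain for λ = 5 of length 3:
v_1 = (-1, 0, -1)ᵀ
v_2 = (3, -1, 1)ᵀ
v_3 = (1, 0, 0)ᵀ

Let N = A − (5)·I. We want v_3 with N^3 v_3 = 0 but N^2 v_3 ≠ 0; then v_{j-1} := N · v_j for j = 3, …, 2.

Pick v_3 = (1, 0, 0)ᵀ.
Then v_2 = N · v_3 = (3, -1, 1)ᵀ.
Then v_1 = N · v_2 = (-1, 0, -1)ᵀ.

Sanity check: (A − (5)·I) v_1 = (0, 0, 0)ᵀ = 0. ✓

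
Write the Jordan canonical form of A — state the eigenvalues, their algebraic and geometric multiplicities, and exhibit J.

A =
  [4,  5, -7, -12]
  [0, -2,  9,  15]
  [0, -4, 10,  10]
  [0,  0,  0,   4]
J_3(4) ⊕ J_1(4)

The characteristic polynomial is
  det(x·I − A) = x^4 - 16*x^3 + 96*x^2 - 256*x + 256 = (x - 4)^4

Eigenvalues and multiplicities (the geometric multiplicity of λ is n − rank(A − λI), which equals the number of Jordan blocks for λ):
  λ = 4: algebraic multiplicity = 4, geometric multiplicity = 2

Determining the block sizes for each eigenvalue:
  λ = 4: with am = 4 and gm = 2, the partition is not yet determined (e.g. several partitions of 4 into 2 parts exist). Let N = A − (4)·I. Computing rank(N^1) = 2, rank(N^2) = 1, rank(N^3) = 0; the number of blocks of size ≥ j is rank(N^{j−1}) − rank(N^j), giving [2, 1, 1]. So we have 1 block(s) of size 3, 1 block(s) of size 1 → block sizes [3, 1]

Assembling the blocks gives a Jordan form
J =
  [4, 1, 0, 0]
  [0, 4, 1, 0]
  [0, 0, 4, 0]
  [0, 0, 0, 4]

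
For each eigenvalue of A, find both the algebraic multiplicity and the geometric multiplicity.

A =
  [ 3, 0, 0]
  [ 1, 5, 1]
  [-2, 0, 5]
λ = 3: alg = 1, geom = 1; λ = 5: alg = 2, geom = 1

Step 1 — factor the characteristic polynomial to read off the algebraic multiplicities:
  χ_A(x) = (x - 5)^2*(x - 3)

Step 2 — compute geometric multiplicities via the rank-nullity identity g(λ) = n − rank(A − λI):
  rank(A − (3)·I) = 2, so dim ker(A − (3)·I) = n − 2 = 1
  rank(A − (5)·I) = 2, so dim ker(A − (5)·I) = n − 2 = 1

Summary:
  λ = 3: algebraic multiplicity = 1, geometric multiplicity = 1
  λ = 5: algebraic multiplicity = 2, geometric multiplicity = 1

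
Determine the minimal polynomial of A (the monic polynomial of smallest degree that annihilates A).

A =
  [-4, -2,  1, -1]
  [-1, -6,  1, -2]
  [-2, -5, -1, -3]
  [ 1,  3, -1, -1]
x^2 + 6*x + 9

The characteristic polynomial is χ_A(x) = (x + 3)^4, so the eigenvalues are known. The minimal polynomial is
  m_A(x) = Π_λ (x − λ)^{k_λ}
where k_λ is the size of the *largest* Jordan block for λ (equivalently, the smallest k with (A − λI)^k v = 0 for every generalised eigenvector v of λ).

  λ = -3: largest Jordan block has size 2, contributing (x + 3)^2

So m_A(x) = (x + 3)^2 = x^2 + 6*x + 9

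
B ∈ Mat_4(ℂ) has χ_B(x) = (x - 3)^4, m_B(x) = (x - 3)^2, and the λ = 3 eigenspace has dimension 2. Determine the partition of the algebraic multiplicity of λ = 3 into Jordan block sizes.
Block sizes for λ = 3: [2, 2]

Step 1 — from the characteristic polynomial, algebraic multiplicity of λ = 3 is 4. From dim ker(B − (3)·I) = 2, there are exactly 2 Jordan blocks for λ = 3.
Step 2 — from the minimal polynomial, the factor (x − 3)^2 tells us the largest block for λ = 3 has size 2.
Step 3 — with total size 4, 2 blocks, and largest block 2, the block sizes (in nonincreasing order) are [2, 2].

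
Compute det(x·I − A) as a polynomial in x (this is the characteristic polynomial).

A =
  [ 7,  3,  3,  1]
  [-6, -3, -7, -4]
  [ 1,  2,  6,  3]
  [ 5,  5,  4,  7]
x^4 - 17*x^3 + 105*x^2 - 275*x + 250

Expanding det(x·I − A) (e.g. by cofactor expansion or by noting that A is similar to its Jordan form J, which has the same characteristic polynomial as A) gives
  χ_A(x) = x^4 - 17*x^3 + 105*x^2 - 275*x + 250
which factors as (x - 5)^3*(x - 2). The eigenvalues (with algebraic multiplicities) are λ = 2 with multiplicity 1, λ = 5 with multiplicity 3.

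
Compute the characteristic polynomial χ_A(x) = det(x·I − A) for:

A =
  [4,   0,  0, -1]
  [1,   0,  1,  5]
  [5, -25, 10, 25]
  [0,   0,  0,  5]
x^4 - 19*x^3 + 135*x^2 - 425*x + 500

Expanding det(x·I − A) (e.g. by cofactor expansion or by noting that A is similar to its Jordan form J, which has the same characteristic polynomial as A) gives
  χ_A(x) = x^4 - 19*x^3 + 135*x^2 - 425*x + 500
which factors as (x - 5)^3*(x - 4). The eigenvalues (with algebraic multiplicities) are λ = 4 with multiplicity 1, λ = 5 with multiplicity 3.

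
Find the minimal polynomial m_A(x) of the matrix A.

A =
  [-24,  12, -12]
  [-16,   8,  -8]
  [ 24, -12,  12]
x^2 + 4*x

The characteristic polynomial is χ_A(x) = x^2*(x + 4), so the eigenvalues are known. The minimal polynomial is
  m_A(x) = Π_λ (x − λ)^{k_λ}
where k_λ is the size of the *largest* Jordan block for λ (equivalently, the smallest k with (A − λI)^k v = 0 for every generalised eigenvector v of λ).

  λ = -4: largest Jordan block has size 1, contributing (x + 4)
  λ = 0: largest Jordan block has size 1, contributing (x − 0)

So m_A(x) = x*(x + 4) = x^2 + 4*x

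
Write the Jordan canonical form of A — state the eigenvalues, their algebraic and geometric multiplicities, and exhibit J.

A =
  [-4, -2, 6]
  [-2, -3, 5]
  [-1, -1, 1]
J_3(-2)

The characteristic polynomial is
  det(x·I − A) = x^3 + 6*x^2 + 12*x + 8 = (x + 2)^3

Eigenvalues and multiplicities (the geometric multiplicity of λ is n − rank(A − λI), which equals the number of Jordan blocks for λ):
  λ = -2: algebraic multiplicity = 3, geometric multiplicity = 1

Determining the block sizes for each eigenvalue:
  λ = -2: one block (gm = 1), so the single block has size am = 3 → block sizes [3]

Assembling the blocks gives a Jordan form
J =
  [-2,  1,  0]
  [ 0, -2,  1]
  [ 0,  0, -2]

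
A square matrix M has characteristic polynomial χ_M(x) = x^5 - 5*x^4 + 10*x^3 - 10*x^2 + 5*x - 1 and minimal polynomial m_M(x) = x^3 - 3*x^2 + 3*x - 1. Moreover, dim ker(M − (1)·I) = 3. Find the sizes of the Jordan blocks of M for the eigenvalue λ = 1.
Block sizes for λ = 1: [3, 1, 1]

Step 1 — from the characteristic polynomial, algebraic multiplicity of λ = 1 is 5. From dim ker(M − (1)·I) = 3, there are exactly 3 Jordan blocks for λ = 1.
Step 2 — from the minimal polynomial, the factor (x − 1)^3 tells us the largest block for λ = 1 has size 3.
Step 3 — with total size 5, 3 blocks, and largest block 3, the block sizes (in nonincreasing order) are [3, 1, 1].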